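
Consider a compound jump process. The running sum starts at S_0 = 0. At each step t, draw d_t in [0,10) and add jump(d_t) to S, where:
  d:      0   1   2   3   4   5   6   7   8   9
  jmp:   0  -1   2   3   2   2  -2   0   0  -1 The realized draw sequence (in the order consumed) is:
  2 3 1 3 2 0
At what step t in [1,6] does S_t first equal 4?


t=0: S=0, d=2, jump=2, S_1=2
t=1: S=2, d=3, jump=3, S_2=5
t=2: S=5, d=1, jump=-1, S_3=4
t=3: S=4, d=3, jump=3, S_4=7
t=4: S=7, d=2, jump=2, S_5=9
t=5: S=9, d=0, jump=0, S_6=9

3


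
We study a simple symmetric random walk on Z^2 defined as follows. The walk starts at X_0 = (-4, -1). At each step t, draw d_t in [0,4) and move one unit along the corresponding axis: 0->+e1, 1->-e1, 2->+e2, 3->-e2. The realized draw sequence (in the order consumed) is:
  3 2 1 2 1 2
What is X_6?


(-6, 1)

t=0: X=(-4, -1), d=3 → -e2, X_1=(-4, -2)
t=1: X=(-4, -2), d=2 → +e2, X_2=(-4, -1)
t=2: X=(-4, -1), d=1 → -e1, X_3=(-5, -1)
t=3: X=(-5, -1), d=2 → +e2, X_4=(-5, 0)
t=4: X=(-5, 0), d=1 → -e1, X_5=(-6, 0)
t=5: X=(-6, 0), d=2 → +e2, X_6=(-6, 1)


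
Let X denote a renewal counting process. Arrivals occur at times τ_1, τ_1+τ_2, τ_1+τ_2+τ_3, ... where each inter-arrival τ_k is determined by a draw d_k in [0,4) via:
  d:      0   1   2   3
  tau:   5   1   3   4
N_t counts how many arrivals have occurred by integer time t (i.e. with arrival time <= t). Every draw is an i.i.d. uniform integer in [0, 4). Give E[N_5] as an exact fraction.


Inter-arrival values over d=0..3: [5, 1, 3, 4]
Each d has probability 1/4, so the pmf of τ is: f(1) = 1/4, f(3) = 1/4, f(4) = 1/4, f(5) = 1/4
Renewal equation for m(n) = E[N_n]: condition on τ_1 = k (if k <= n, one arrival plus a fresh copy on the remaining n−k steps): m(n) = F(n) + Σ_{k<=n} f(k)·m(n−k), where F(n) = P(τ <= n) and m(0) = 0
m(1) = F(1) = 1/4
m(2) = F(2) + f(1)·m(1) = 1/4 + 1/4·1/4 = 5/16
m(3) = F(3) + f(1)·m(2) = 1/2 + 1/4·5/16 = 37/64
m(4) = F(4) + f(1)·m(3) + f(3)·m(1) = 3/4 + 1/4·37/64 + 1/4·1/4 = 245/256
m(5) = F(5) + f(1)·m(4) + f(3)·m(2) + f(4)·m(1) = 1 + 1/4·245/256 + 1/4·5/16 + 1/4·1/4 = 1413/1024
E[N_5] = m(5) = 1413/1024

1413/1024


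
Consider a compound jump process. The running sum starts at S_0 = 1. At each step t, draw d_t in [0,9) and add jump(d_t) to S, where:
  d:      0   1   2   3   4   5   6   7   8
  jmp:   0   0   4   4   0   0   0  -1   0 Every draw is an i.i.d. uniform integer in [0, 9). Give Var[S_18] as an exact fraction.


Outcome values over d=0..8: [0, 0, 4, 4, 0, 0, 0, -1, 0]
Σy = 7, Σy² = 33, M = 9
μ = 7/9 = 7/9,  σ² = 33/9 − (7/9)² = 248/81
Independent increments: Var[S_18] = 18·σ² = 18·(248/81) = 496/9

496/9


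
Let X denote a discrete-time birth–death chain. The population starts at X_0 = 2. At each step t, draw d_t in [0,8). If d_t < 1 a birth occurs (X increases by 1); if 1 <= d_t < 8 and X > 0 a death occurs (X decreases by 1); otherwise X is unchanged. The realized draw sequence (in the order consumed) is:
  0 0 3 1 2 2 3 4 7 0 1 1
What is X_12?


0

t=0: X=2, d=0 → birth, X_1=3
t=1: X=3, d=0 → birth, X_2=4
t=2: X=4, d=3 → death, X_3=3
t=3: X=3, d=1 → death, X_4=2
t=4: X=2, d=2 → death, X_5=1
t=5: X=1, d=2 → death, X_6=0
t=6: X=0, d=3 → hold, X_7=0
t=7: X=0, d=4 → hold, X_8=0
t=8: X=0, d=7 → hold, X_9=0
t=9: X=0, d=0 → birth, X_10=1
t=10: X=1, d=1 → death, X_11=0
t=11: X=0, d=1 → hold, X_12=0


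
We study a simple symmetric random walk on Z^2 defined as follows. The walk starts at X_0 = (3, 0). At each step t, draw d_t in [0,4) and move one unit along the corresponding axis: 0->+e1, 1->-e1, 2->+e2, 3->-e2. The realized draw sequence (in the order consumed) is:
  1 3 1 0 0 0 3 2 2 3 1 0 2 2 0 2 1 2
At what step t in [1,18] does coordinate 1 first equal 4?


t=0: X=(3, 0), d=1 → -e1, X_1=(2, 0)
t=1: X=(2, 0), d=3 → -e2, X_2=(2, -1)
t=2: X=(2, -1), d=1 → -e1, X_3=(1, -1)
t=3: X=(1, -1), d=0 → +e1, X_4=(2, -1)
t=4: X=(2, -1), d=0 → +e1, X_5=(3, -1)
t=5: X=(3, -1), d=0 → +e1, X_6=(4, -1)
t=6: X=(4, -1), d=3 → -e2, X_7=(4, -2)
t=7: X=(4, -2), d=2 → +e2, X_8=(4, -1)
t=8: X=(4, -1), d=2 → +e2, X_9=(4, 0)
t=9: X=(4, 0), d=3 → -e2, X_10=(4, -1)
t=10: X=(4, -1), d=1 → -e1, X_11=(3, -1)
t=11: X=(3, -1), d=0 → +e1, X_12=(4, -1)
t=12: X=(4, -1), d=2 → +e2, X_13=(4, 0)
t=13: X=(4, 0), d=2 → +e2, X_14=(4, 1)
t=14: X=(4, 1), d=0 → +e1, X_15=(5, 1)
t=15: X=(5, 1), d=2 → +e2, X_16=(5, 2)
t=16: X=(5, 2), d=1 → -e1, X_17=(4, 2)
t=17: X=(4, 2), d=2 → +e2, X_18=(4, 3)

6


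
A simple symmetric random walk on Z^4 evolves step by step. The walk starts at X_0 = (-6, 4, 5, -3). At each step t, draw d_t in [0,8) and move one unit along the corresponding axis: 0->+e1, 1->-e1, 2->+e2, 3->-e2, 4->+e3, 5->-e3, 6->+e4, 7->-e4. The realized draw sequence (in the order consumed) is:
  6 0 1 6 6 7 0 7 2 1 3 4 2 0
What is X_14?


t=0: X=(-6, 4, 5, -3), d=6 → +e4, X_1=(-6, 4, 5, -2)
t=1: X=(-6, 4, 5, -2), d=0 → +e1, X_2=(-5, 4, 5, -2)
t=2: X=(-5, 4, 5, -2), d=1 → -e1, X_3=(-6, 4, 5, -2)
t=3: X=(-6, 4, 5, -2), d=6 → +e4, X_4=(-6, 4, 5, -1)
t=4: X=(-6, 4, 5, -1), d=6 → +e4, X_5=(-6, 4, 5, 0)
t=5: X=(-6, 4, 5, 0), d=7 → -e4, X_6=(-6, 4, 5, -1)
t=6: X=(-6, 4, 5, -1), d=0 → +e1, X_7=(-5, 4, 5, -1)
t=7: X=(-5, 4, 5, -1), d=7 → -e4, X_8=(-5, 4, 5, -2)
t=8: X=(-5, 4, 5, -2), d=2 → +e2, X_9=(-5, 5, 5, -2)
t=9: X=(-5, 5, 5, -2), d=1 → -e1, X_10=(-6, 5, 5, -2)
t=10: X=(-6, 5, 5, -2), d=3 → -e2, X_11=(-6, 4, 5, -2)
t=11: X=(-6, 4, 5, -2), d=4 → +e3, X_12=(-6, 4, 6, -2)
t=12: X=(-6, 4, 6, -2), d=2 → +e2, X_13=(-6, 5, 6, -2)
t=13: X=(-6, 5, 6, -2), d=0 → +e1, X_14=(-5, 5, 6, -2)

(-5, 5, 6, -2)


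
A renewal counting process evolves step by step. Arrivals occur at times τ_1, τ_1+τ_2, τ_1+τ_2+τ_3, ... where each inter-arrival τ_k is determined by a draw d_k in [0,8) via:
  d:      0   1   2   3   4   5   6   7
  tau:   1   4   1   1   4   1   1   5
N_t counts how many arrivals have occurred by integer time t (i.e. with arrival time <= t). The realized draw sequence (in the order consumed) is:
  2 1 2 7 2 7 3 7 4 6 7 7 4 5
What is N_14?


5

draw d_1=2: τ_1=1, arrival time A_1=1
draw d_2=1: τ_2=4, arrival time A_2=5
draw d_3=2: τ_3=1, arrival time A_3=6
draw d_4=7: τ_4=5, arrival time A_4=11
draw d_5=2: τ_5=1, arrival time A_5=12
draw d_6=7: τ_6=5, arrival time A_6=17
draw d_7=3: τ_7=1, arrival time A_7=18
draw d_8=7: τ_8=5, arrival time A_8=23
draw d_9=4: τ_9=4, arrival time A_9=27
draw d_10=6: τ_10=1, arrival time A_10=28
draw d_11=7: τ_11=5, arrival time A_11=33
draw d_12=7: τ_12=5, arrival time A_12=38
draw d_13=4: τ_13=4, arrival time A_13=42
draw d_14=5: τ_14=1, arrival time A_14=43
N_t over t=0..14: 0:0 1:1 2:1 3:1 4:1 5:2 6:3 7:3 8:3 9:3 10:3 11:4 12:5 13:5 14:5


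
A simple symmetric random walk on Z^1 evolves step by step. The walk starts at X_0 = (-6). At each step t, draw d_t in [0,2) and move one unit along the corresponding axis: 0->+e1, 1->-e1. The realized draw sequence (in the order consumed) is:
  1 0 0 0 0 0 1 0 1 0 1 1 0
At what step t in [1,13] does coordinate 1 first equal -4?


4

t=0: X=(-6), d=1 → -e1, X_1=(-7)
t=1: X=(-7), d=0 → +e1, X_2=(-6)
t=2: X=(-6), d=0 → +e1, X_3=(-5)
t=3: X=(-5), d=0 → +e1, X_4=(-4)
t=4: X=(-4), d=0 → +e1, X_5=(-3)
t=5: X=(-3), d=0 → +e1, X_6=(-2)
t=6: X=(-2), d=1 → -e1, X_7=(-3)
t=7: X=(-3), d=0 → +e1, X_8=(-2)
t=8: X=(-2), d=1 → -e1, X_9=(-3)
t=9: X=(-3), d=0 → +e1, X_10=(-2)
t=10: X=(-2), d=1 → -e1, X_11=(-3)
t=11: X=(-3), d=1 → -e1, X_12=(-4)
t=12: X=(-4), d=0 → +e1, X_13=(-3)


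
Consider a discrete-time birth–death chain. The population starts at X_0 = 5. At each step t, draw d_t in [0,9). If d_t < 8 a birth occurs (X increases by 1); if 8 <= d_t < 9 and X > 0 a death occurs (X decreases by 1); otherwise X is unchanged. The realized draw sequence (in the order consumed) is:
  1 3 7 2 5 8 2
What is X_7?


t=0: X=5, d=1 → birth, X_1=6
t=1: X=6, d=3 → birth, X_2=7
t=2: X=7, d=7 → birth, X_3=8
t=3: X=8, d=2 → birth, X_4=9
t=4: X=9, d=5 → birth, X_5=10
t=5: X=10, d=8 → death, X_6=9
t=6: X=9, d=2 → birth, X_7=10

10


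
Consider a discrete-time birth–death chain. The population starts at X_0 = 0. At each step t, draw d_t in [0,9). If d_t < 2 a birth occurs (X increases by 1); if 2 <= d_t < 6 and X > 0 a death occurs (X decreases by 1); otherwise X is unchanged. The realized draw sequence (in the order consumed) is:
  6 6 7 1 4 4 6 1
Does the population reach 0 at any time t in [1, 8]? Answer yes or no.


t=0: X=0, d=6 → hold, X_1=0
t=1: X=0, d=6 → hold, X_2=0
t=2: X=0, d=7 → hold, X_3=0
t=3: X=0, d=1 → birth, X_4=1
t=4: X=1, d=4 → death, X_5=0
t=5: X=0, d=4 → hold, X_6=0
t=6: X=0, d=6 → hold, X_7=0
t=7: X=0, d=1 → birth, X_8=1

yes


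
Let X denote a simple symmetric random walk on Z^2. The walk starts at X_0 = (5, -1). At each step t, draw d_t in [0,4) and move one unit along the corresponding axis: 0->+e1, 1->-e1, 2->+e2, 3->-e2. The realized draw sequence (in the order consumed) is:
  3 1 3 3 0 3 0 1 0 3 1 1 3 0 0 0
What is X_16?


(7, -7)

t=0: X=(5, -1), d=3 → -e2, X_1=(5, -2)
t=1: X=(5, -2), d=1 → -e1, X_2=(4, -2)
t=2: X=(4, -2), d=3 → -e2, X_3=(4, -3)
t=3: X=(4, -3), d=3 → -e2, X_4=(4, -4)
t=4: X=(4, -4), d=0 → +e1, X_5=(5, -4)
t=5: X=(5, -4), d=3 → -e2, X_6=(5, -5)
t=6: X=(5, -5), d=0 → +e1, X_7=(6, -5)
t=7: X=(6, -5), d=1 → -e1, X_8=(5, -5)
t=8: X=(5, -5), d=0 → +e1, X_9=(6, -5)
t=9: X=(6, -5), d=3 → -e2, X_10=(6, -6)
t=10: X=(6, -6), d=1 → -e1, X_11=(5, -6)
t=11: X=(5, -6), d=1 → -e1, X_12=(4, -6)
t=12: X=(4, -6), d=3 → -e2, X_13=(4, -7)
t=13: X=(4, -7), d=0 → +e1, X_14=(5, -7)
t=14: X=(5, -7), d=0 → +e1, X_15=(6, -7)
t=15: X=(6, -7), d=0 → +e1, X_16=(7, -7)


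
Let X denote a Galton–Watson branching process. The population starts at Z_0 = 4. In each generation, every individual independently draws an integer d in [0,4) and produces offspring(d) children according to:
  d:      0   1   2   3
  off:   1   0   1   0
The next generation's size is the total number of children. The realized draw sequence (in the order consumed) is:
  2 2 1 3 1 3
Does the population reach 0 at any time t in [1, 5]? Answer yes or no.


yes

gen 0: Z_0=4, draws=[2, 2, 1, 3], offspring=[1, 1, 0, 0], Z_1=2
gen 1: Z_1=2, draws=[1, 3], offspring=[0, 0], Z_2=0
gen 2: Z_2=0, draws=[], offspring=[], Z_3=0
gen 3: Z_3=0, draws=[], offspring=[], Z_4=0
gen 4: Z_4=0, draws=[], offspring=[], Z_5=0


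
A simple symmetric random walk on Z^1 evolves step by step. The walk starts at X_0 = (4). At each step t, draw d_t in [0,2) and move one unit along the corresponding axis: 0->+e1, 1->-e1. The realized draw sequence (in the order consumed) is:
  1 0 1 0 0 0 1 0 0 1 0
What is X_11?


(7)

t=0: X=(4), d=1 → -e1, X_1=(3)
t=1: X=(3), d=0 → +e1, X_2=(4)
t=2: X=(4), d=1 → -e1, X_3=(3)
t=3: X=(3), d=0 → +e1, X_4=(4)
t=4: X=(4), d=0 → +e1, X_5=(5)
t=5: X=(5), d=0 → +e1, X_6=(6)
t=6: X=(6), d=1 → -e1, X_7=(5)
t=7: X=(5), d=0 → +e1, X_8=(6)
t=8: X=(6), d=0 → +e1, X_9=(7)
t=9: X=(7), d=1 → -e1, X_10=(6)
t=10: X=(6), d=0 → +e1, X_11=(7)


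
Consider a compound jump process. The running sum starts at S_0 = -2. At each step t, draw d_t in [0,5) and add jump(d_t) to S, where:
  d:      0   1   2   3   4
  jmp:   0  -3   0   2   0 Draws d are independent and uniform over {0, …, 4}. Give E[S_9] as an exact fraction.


-19/5

Outcome values over d=0..4: [0, -3, 0, 2, 0]
Σy = -1, Σy² = 13, M = 5
μ = -1/5 = -1/5,  σ² = 13/5 − (-1/5)² = 64/25
E[S_9] = -2 + 9·(-1/5) = -19/5


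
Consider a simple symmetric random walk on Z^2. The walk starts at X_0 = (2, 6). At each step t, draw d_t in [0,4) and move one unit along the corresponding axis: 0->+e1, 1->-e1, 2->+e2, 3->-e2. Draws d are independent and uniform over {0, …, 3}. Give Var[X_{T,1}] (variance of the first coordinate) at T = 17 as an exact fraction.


Outcome values over d=0..3: [1, -1, 0, 0]
Σy = 0, Σy² = 2, M = 4
μ = 0/4 = 0,  σ² = 2/4 − (0)² = 1/2
Independent increments: Var[X_17] = 17·σ² = 17·(1/2) = 17/2

17/2


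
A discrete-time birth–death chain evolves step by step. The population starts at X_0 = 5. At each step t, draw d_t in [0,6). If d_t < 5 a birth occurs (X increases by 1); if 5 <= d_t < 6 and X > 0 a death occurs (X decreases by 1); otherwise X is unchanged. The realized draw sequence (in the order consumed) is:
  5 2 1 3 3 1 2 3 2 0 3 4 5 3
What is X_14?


t=0: X=5, d=5 → death, X_1=4
t=1: X=4, d=2 → birth, X_2=5
t=2: X=5, d=1 → birth, X_3=6
t=3: X=6, d=3 → birth, X_4=7
t=4: X=7, d=3 → birth, X_5=8
t=5: X=8, d=1 → birth, X_6=9
t=6: X=9, d=2 → birth, X_7=10
t=7: X=10, d=3 → birth, X_8=11
t=8: X=11, d=2 → birth, X_9=12
t=9: X=12, d=0 → birth, X_10=13
t=10: X=13, d=3 → birth, X_11=14
t=11: X=14, d=4 → birth, X_12=15
t=12: X=15, d=5 → death, X_13=14
t=13: X=14, d=3 → birth, X_14=15

15


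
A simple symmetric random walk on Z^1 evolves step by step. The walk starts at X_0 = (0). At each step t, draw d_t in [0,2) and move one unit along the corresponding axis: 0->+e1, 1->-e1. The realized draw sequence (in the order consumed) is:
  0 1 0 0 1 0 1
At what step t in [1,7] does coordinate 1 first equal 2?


t=0: X=(0), d=0 → +e1, X_1=(1)
t=1: X=(1), d=1 → -e1, X_2=(0)
t=2: X=(0), d=0 → +e1, X_3=(1)
t=3: X=(1), d=0 → +e1, X_4=(2)
t=4: X=(2), d=1 → -e1, X_5=(1)
t=5: X=(1), d=0 → +e1, X_6=(2)
t=6: X=(2), d=1 → -e1, X_7=(1)

4


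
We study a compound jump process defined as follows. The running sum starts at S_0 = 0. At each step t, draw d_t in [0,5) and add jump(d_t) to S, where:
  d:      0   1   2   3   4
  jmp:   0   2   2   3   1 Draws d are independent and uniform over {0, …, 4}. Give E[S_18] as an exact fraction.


144/5

Outcome values over d=0..4: [0, 2, 2, 3, 1]
Σy = 8, Σy² = 18, M = 5
μ = 8/5 = 8/5,  σ² = 18/5 − (8/5)² = 26/25
E[S_18] = 0 + 18·(8/5) = 144/5


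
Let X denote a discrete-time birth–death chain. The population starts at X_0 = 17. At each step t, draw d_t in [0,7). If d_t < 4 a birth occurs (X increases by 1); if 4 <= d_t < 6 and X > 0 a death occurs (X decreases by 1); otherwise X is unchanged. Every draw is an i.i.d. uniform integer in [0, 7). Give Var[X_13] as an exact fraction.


494/49

X can drop by at most 1 per step and X_0 = 17 > T = 13, so X_t >= 17 − t >= 4 > 0 for every t <= 13: the floor at 0 (the 'and X > 0' condition) never binds. Hence X_13 = X_0 + Σ_{t<13} Y_t with i.i.d. increments Y_t = y(d_t) ∈ {+1, −1, 0}.
Outcome values over d=0..6: [1, 1, 1, 1, -1, -1, 0]
Σy = 2, Σy² = 6, M = 7
μ = 2/7 = 2/7,  σ² = 6/7 − (2/7)² = 38/49
Independent increments: Var[X_13] = 13·σ² = 13·(38/49) = 494/49


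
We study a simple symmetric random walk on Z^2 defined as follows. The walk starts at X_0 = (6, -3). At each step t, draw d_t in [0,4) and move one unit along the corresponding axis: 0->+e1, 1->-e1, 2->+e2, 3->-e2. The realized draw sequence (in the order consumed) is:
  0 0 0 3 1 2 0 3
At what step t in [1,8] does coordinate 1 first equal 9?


3

t=0: X=(6, -3), d=0 → +e1, X_1=(7, -3)
t=1: X=(7, -3), d=0 → +e1, X_2=(8, -3)
t=2: X=(8, -3), d=0 → +e1, X_3=(9, -3)
t=3: X=(9, -3), d=3 → -e2, X_4=(9, -4)
t=4: X=(9, -4), d=1 → -e1, X_5=(8, -4)
t=5: X=(8, -4), d=2 → +e2, X_6=(8, -3)
t=6: X=(8, -3), d=0 → +e1, X_7=(9, -3)
t=7: X=(9, -3), d=3 → -e2, X_8=(9, -4)


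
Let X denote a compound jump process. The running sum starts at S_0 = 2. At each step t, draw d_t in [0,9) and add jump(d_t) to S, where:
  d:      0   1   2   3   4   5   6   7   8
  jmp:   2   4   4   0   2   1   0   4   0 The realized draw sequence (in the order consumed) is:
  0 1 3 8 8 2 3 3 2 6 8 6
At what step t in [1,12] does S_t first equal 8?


t=0: S=2, d=0, jump=2, S_1=4
t=1: S=4, d=1, jump=4, S_2=8
t=2: S=8, d=3, jump=0, S_3=8
t=3: S=8, d=8, jump=0, S_4=8
t=4: S=8, d=8, jump=0, S_5=8
t=5: S=8, d=2, jump=4, S_6=12
t=6: S=12, d=3, jump=0, S_7=12
t=7: S=12, d=3, jump=0, S_8=12
t=8: S=12, d=2, jump=4, S_9=16
t=9: S=16, d=6, jump=0, S_10=16
t=10: S=16, d=8, jump=0, S_11=16
t=11: S=16, d=6, jump=0, S_12=16

2


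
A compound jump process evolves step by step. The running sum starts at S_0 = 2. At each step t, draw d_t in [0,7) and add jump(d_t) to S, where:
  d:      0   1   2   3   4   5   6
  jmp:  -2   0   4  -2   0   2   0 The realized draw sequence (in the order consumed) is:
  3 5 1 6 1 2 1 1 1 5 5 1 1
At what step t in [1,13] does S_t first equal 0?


1

t=0: S=2, d=3, jump=-2, S_1=0
t=1: S=0, d=5, jump=2, S_2=2
t=2: S=2, d=1, jump=0, S_3=2
t=3: S=2, d=6, jump=0, S_4=2
t=4: S=2, d=1, jump=0, S_5=2
t=5: S=2, d=2, jump=4, S_6=6
t=6: S=6, d=1, jump=0, S_7=6
t=7: S=6, d=1, jump=0, S_8=6
t=8: S=6, d=1, jump=0, S_9=6
t=9: S=6, d=5, jump=2, S_10=8
t=10: S=8, d=5, jump=2, S_11=10
t=11: S=10, d=1, jump=0, S_12=10
t=12: S=10, d=1, jump=0, S_13=10


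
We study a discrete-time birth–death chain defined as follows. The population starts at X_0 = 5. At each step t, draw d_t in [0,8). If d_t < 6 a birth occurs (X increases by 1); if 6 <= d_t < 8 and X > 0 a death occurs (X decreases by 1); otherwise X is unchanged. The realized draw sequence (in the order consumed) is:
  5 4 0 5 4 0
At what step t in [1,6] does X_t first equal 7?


2

t=0: X=5, d=5 → birth, X_1=6
t=1: X=6, d=4 → birth, X_2=7
t=2: X=7, d=0 → birth, X_3=8
t=3: X=8, d=5 → birth, X_4=9
t=4: X=9, d=4 → birth, X_5=10
t=5: X=10, d=0 → birth, X_6=11


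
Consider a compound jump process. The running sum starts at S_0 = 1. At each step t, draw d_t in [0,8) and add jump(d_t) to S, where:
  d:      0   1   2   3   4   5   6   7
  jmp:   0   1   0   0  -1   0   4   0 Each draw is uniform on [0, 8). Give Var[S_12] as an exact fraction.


24

Outcome values over d=0..7: [0, 1, 0, 0, -1, 0, 4, 0]
Σy = 4, Σy² = 18, M = 8
μ = 4/8 = 1/2,  σ² = 18/8 − (1/2)² = 2
Independent increments: Var[S_12] = 12·σ² = 12·(2) = 24


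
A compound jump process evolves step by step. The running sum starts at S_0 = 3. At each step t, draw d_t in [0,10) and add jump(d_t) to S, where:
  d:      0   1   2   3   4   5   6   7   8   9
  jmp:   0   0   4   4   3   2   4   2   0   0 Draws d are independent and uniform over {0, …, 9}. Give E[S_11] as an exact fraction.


Outcome values over d=0..9: [0, 0, 4, 4, 3, 2, 4, 2, 0, 0]
Σy = 19, Σy² = 65, M = 10
μ = 19/10 = 19/10,  σ² = 65/10 − (19/10)² = 289/100
E[S_11] = 3 + 11·(19/10) = 239/10

239/10


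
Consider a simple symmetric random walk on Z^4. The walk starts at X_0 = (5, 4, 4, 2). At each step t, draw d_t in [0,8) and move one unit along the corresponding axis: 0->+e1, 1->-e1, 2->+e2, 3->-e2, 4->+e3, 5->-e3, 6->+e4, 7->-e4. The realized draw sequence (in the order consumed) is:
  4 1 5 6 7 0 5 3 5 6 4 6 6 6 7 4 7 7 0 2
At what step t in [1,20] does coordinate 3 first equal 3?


7

t=0: X=(5, 4, 4, 2), d=4 → +e3, X_1=(5, 4, 5, 2)
t=1: X=(5, 4, 5, 2), d=1 → -e1, X_2=(4, 4, 5, 2)
t=2: X=(4, 4, 5, 2), d=5 → -e3, X_3=(4, 4, 4, 2)
t=3: X=(4, 4, 4, 2), d=6 → +e4, X_4=(4, 4, 4, 3)
t=4: X=(4, 4, 4, 3), d=7 → -e4, X_5=(4, 4, 4, 2)
t=5: X=(4, 4, 4, 2), d=0 → +e1, X_6=(5, 4, 4, 2)
t=6: X=(5, 4, 4, 2), d=5 → -e3, X_7=(5, 4, 3, 2)
t=7: X=(5, 4, 3, 2), d=3 → -e2, X_8=(5, 3, 3, 2)
t=8: X=(5, 3, 3, 2), d=5 → -e3, X_9=(5, 3, 2, 2)
t=9: X=(5, 3, 2, 2), d=6 → +e4, X_10=(5, 3, 2, 3)
t=10: X=(5, 3, 2, 3), d=4 → +e3, X_11=(5, 3, 3, 3)
t=11: X=(5, 3, 3, 3), d=6 → +e4, X_12=(5, 3, 3, 4)
t=12: X=(5, 3, 3, 4), d=6 → +e4, X_13=(5, 3, 3, 5)
t=13: X=(5, 3, 3, 5), d=6 → +e4, X_14=(5, 3, 3, 6)
t=14: X=(5, 3, 3, 6), d=7 → -e4, X_15=(5, 3, 3, 5)
t=15: X=(5, 3, 3, 5), d=4 → +e3, X_16=(5, 3, 4, 5)
t=16: X=(5, 3, 4, 5), d=7 → -e4, X_17=(5, 3, 4, 4)
t=17: X=(5, 3, 4, 4), d=7 → -e4, X_18=(5, 3, 4, 3)
t=18: X=(5, 3, 4, 3), d=0 → +e1, X_19=(6, 3, 4, 3)
t=19: X=(6, 3, 4, 3), d=2 → +e2, X_20=(6, 4, 4, 3)


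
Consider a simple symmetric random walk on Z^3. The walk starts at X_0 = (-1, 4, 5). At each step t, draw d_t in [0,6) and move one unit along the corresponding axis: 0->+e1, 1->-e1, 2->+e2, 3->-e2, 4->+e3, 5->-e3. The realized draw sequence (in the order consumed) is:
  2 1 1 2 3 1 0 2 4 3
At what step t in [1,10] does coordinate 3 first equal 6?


9

t=0: X=(-1, 4, 5), d=2 → +e2, X_1=(-1, 5, 5)
t=1: X=(-1, 5, 5), d=1 → -e1, X_2=(-2, 5, 5)
t=2: X=(-2, 5, 5), d=1 → -e1, X_3=(-3, 5, 5)
t=3: X=(-3, 5, 5), d=2 → +e2, X_4=(-3, 6, 5)
t=4: X=(-3, 6, 5), d=3 → -e2, X_5=(-3, 5, 5)
t=5: X=(-3, 5, 5), d=1 → -e1, X_6=(-4, 5, 5)
t=6: X=(-4, 5, 5), d=0 → +e1, X_7=(-3, 5, 5)
t=7: X=(-3, 5, 5), d=2 → +e2, X_8=(-3, 6, 5)
t=8: X=(-3, 6, 5), d=4 → +e3, X_9=(-3, 6, 6)
t=9: X=(-3, 6, 6), d=3 → -e2, X_10=(-3, 5, 6)


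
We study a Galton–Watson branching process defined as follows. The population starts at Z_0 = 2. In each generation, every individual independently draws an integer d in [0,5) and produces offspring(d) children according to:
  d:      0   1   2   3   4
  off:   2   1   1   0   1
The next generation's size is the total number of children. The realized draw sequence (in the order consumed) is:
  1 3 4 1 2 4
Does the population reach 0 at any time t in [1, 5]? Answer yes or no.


gen 0: Z_0=2, draws=[1, 3], offspring=[1, 0], Z_1=1
gen 1: Z_1=1, draws=[4], offspring=[1], Z_2=1
gen 2: Z_2=1, draws=[1], offspring=[1], Z_3=1
gen 3: Z_3=1, draws=[2], offspring=[1], Z_4=1
gen 4: Z_4=1, draws=[4], offspring=[1], Z_5=1

no


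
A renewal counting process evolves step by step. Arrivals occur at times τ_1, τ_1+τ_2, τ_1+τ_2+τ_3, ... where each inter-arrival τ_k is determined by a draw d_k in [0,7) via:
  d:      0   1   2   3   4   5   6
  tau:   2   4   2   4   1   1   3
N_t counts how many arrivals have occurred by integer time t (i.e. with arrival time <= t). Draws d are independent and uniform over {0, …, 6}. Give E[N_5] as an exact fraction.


31707/16807

Inter-arrival values over d=0..6: [2, 4, 2, 4, 1, 1, 3]
Each d has probability 1/7, so the pmf of τ is: f(1) = 2/7, f(2) = 2/7, f(3) = 1/7, f(4) = 2/7
Renewal equation for m(n) = E[N_n]: condition on τ_1 = k (if k <= n, one arrival plus a fresh copy on the remaining n−k steps): m(n) = F(n) + Σ_{k<=n} f(k)·m(n−k), where F(n) = P(τ <= n) and m(0) = 0
m(1) = F(1) = 2/7
m(2) = F(2) + f(1)·m(1) = 4/7 + 2/7·2/7 = 32/49
m(3) = F(3) + f(1)·m(2) + f(2)·m(1) = 5/7 + 2/7·32/49 + 2/7·2/7 = 337/343
m(4) = F(4) + f(1)·m(3) + f(2)·m(2) + f(3)·m(1) = 1 + 2/7·337/343 + 2/7·32/49 + 1/7·2/7 = 3621/2401
m(5) = F(5) + f(1)·m(4) + f(2)·m(3) + f(3)·m(2) + f(4)·m(1) = 1 + 2/7·3621/2401 + 2/7·337/343 + 1/7·32/49 + 2/7·2/7 = 31707/16807
E[N_5] = m(5) = 31707/16807


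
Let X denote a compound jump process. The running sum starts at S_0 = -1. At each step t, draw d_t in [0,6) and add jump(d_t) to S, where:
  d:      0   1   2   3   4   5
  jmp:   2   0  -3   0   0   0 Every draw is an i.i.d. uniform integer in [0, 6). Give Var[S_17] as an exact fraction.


Outcome values over d=0..5: [2, 0, -3, 0, 0, 0]
Σy = -1, Σy² = 13, M = 6
μ = -1/6 = -1/6,  σ² = 13/6 − (-1/6)² = 77/36
Independent increments: Var[S_17] = 17·σ² = 17·(77/36) = 1309/36

1309/36


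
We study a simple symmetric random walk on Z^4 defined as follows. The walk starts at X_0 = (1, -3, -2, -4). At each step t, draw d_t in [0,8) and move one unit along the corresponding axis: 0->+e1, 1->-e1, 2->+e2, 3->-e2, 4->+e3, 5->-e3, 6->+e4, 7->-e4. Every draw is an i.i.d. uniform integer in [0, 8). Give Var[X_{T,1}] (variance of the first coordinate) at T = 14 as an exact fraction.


7/2

Outcome values over d=0..7: [1, -1, 0, 0, 0, 0, 0, 0]
Σy = 0, Σy² = 2, M = 8
μ = 0/8 = 0,  σ² = 2/8 − (0)² = 1/4
Independent increments: Var[X_14] = 14·σ² = 14·(1/4) = 7/2


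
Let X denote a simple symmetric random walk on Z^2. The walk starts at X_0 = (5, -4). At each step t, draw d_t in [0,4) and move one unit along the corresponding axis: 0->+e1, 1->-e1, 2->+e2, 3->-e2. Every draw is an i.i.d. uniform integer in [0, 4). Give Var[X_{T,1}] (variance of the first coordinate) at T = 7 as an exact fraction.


7/2

Outcome values over d=0..3: [1, -1, 0, 0]
Σy = 0, Σy² = 2, M = 4
μ = 0/4 = 0,  σ² = 2/4 − (0)² = 1/2
Independent increments: Var[X_7] = 7·σ² = 7·(1/2) = 7/2


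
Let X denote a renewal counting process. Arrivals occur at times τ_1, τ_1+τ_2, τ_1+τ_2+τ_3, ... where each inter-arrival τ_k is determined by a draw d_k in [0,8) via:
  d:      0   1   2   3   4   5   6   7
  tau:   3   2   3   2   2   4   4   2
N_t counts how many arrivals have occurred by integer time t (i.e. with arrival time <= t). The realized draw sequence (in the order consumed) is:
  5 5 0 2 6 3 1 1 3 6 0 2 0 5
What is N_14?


draw d_1=5: τ_1=4, arrival time A_1=4
draw d_2=5: τ_2=4, arrival time A_2=8
draw d_3=0: τ_3=3, arrival time A_3=11
draw d_4=2: τ_4=3, arrival time A_4=14
draw d_5=6: τ_5=4, arrival time A_5=18
draw d_6=3: τ_6=2, arrival time A_6=20
draw d_7=1: τ_7=2, arrival time A_7=22
draw d_8=1: τ_8=2, arrival time A_8=24
draw d_9=3: τ_9=2, arrival time A_9=26
draw d_10=6: τ_10=4, arrival time A_10=30
draw d_11=0: τ_11=3, arrival time A_11=33
draw d_12=2: τ_12=3, arrival time A_12=36
draw d_13=0: τ_13=3, arrival time A_13=39
draw d_14=5: τ_14=4, arrival time A_14=43
N_t over t=0..14: 0:0 1:0 2:0 3:0 4:1 5:1 6:1 7:1 8:2 9:2 10:2 11:3 12:3 13:3 14:4

4


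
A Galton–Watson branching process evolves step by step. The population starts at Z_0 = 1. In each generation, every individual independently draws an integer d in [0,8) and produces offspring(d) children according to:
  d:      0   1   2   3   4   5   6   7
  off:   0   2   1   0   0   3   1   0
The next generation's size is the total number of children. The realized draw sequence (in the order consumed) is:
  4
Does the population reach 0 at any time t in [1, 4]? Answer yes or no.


yes

gen 0: Z_0=1, draws=[4], offspring=[0], Z_1=0
gen 1: Z_1=0, draws=[], offspring=[], Z_2=0
gen 2: Z_2=0, draws=[], offspring=[], Z_3=0
gen 3: Z_3=0, draws=[], offspring=[], Z_4=0


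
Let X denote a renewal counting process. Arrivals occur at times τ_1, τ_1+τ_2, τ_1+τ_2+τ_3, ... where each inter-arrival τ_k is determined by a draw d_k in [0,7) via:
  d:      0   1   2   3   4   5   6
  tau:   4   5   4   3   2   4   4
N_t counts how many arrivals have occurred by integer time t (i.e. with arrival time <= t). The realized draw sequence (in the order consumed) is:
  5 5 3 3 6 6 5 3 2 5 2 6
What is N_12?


draw d_1=5: τ_1=4, arrival time A_1=4
draw d_2=5: τ_2=4, arrival time A_2=8
draw d_3=3: τ_3=3, arrival time A_3=11
draw d_4=3: τ_4=3, arrival time A_4=14
draw d_5=6: τ_5=4, arrival time A_5=18
draw d_6=6: τ_6=4, arrival time A_6=22
draw d_7=5: τ_7=4, arrival time A_7=26
draw d_8=3: τ_8=3, arrival time A_8=29
draw d_9=2: τ_9=4, arrival time A_9=33
draw d_10=5: τ_10=4, arrival time A_10=37
draw d_11=2: τ_11=4, arrival time A_11=41
draw d_12=6: τ_12=4, arrival time A_12=45
N_t over t=0..12: 0:0 1:0 2:0 3:0 4:1 5:1 6:1 7:1 8:2 9:2 10:2 11:3 12:3

3


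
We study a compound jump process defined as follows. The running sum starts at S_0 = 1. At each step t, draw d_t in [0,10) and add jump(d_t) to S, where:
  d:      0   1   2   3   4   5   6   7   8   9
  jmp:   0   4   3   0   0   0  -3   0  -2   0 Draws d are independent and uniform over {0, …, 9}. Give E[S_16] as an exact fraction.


21/5

Outcome values over d=0..9: [0, 4, 3, 0, 0, 0, -3, 0, -2, 0]
Σy = 2, Σy² = 38, M = 10
μ = 2/10 = 1/5,  σ² = 38/10 − (1/5)² = 94/25
E[S_16] = 1 + 16·(1/5) = 21/5


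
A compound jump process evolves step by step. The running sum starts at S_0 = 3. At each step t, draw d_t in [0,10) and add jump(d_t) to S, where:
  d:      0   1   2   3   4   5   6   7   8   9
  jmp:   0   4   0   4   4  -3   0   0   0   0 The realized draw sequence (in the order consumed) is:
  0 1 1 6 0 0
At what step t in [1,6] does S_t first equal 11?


3

t=0: S=3, d=0, jump=0, S_1=3
t=1: S=3, d=1, jump=4, S_2=7
t=2: S=7, d=1, jump=4, S_3=11
t=3: S=11, d=6, jump=0, S_4=11
t=4: S=11, d=0, jump=0, S_5=11
t=5: S=11, d=0, jump=0, S_6=11


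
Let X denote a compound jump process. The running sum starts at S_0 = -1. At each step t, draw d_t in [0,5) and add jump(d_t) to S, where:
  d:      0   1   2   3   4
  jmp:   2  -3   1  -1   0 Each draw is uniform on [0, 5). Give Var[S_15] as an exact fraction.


Outcome values over d=0..4: [2, -3, 1, -1, 0]
Σy = -1, Σy² = 15, M = 5
μ = -1/5 = -1/5,  σ² = 15/5 − (-1/5)² = 74/25
Independent increments: Var[S_15] = 15·σ² = 15·(74/25) = 222/5

222/5


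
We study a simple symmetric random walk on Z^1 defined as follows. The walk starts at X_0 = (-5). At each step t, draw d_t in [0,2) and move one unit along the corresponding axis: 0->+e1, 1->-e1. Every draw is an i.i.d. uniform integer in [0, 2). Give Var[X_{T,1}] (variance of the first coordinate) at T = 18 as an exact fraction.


18

Outcome values over d=0..1: [1, -1]
Σy = 0, Σy² = 2, M = 2
μ = 0/2 = 0,  σ² = 2/2 − (0)² = 1
Independent increments: Var[X_18] = 18·σ² = 18·(1) = 18


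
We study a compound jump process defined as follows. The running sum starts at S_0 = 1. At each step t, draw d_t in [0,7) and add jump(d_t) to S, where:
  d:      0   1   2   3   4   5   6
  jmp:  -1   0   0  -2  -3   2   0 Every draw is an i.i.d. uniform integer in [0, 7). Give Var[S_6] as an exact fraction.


660/49

Outcome values over d=0..6: [-1, 0, 0, -2, -3, 2, 0]
Σy = -4, Σy² = 18, M = 7
μ = -4/7 = -4/7,  σ² = 18/7 − (-4/7)² = 110/49
Independent increments: Var[S_6] = 6·σ² = 6·(110/49) = 660/49


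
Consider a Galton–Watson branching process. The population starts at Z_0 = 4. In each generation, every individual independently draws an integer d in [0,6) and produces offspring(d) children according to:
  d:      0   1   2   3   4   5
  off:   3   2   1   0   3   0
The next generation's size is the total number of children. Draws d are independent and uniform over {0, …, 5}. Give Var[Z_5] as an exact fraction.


Outcome values over d=0..5: [3, 2, 1, 0, 3, 0]
Σy = 9, Σy² = 23, M = 6
μ = 9/6 = 3/2,  σ² = 23/6 − (3/2)² = 19/12
V_0 = 0, E_0 = 4
V_1 = 19/12·E_0 + (3/2)²·V_0 = 19/3;  E_1 = 6
V_2 = 19/12·E_1 + (3/2)²·V_1 = 95/4;  E_2 = 9
V_3 = 19/12·E_2 + (3/2)²·V_2 = 1083/16;  E_3 = 27/2
V_4 = 19/12·E_3 + (3/2)²·V_3 = 11115/64;  E_4 = 81/4
V_5 = 19/12·E_4 + (3/2)²·V_4 = 108243/256;  E_5 = 243/8

108243/256


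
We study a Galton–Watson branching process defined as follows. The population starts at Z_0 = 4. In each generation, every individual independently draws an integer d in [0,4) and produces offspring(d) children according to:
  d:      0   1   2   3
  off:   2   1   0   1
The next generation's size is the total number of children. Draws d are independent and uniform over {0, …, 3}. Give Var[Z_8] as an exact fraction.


Outcome values over d=0..3: [2, 1, 0, 1]
Σy = 4, Σy² = 6, M = 4
μ = 4/4 = 1,  σ² = 6/4 − (1)² = 1/2
V_0 = 0, E_0 = 4
V_1 = 1/2·E_0 + (1)²·V_0 = 2;  E_1 = 4
V_2 = 1/2·E_1 + (1)²·V_1 = 4;  E_2 = 4
V_3 = 1/2·E_2 + (1)²·V_2 = 6;  E_3 = 4
V_4 = 1/2·E_3 + (1)²·V_3 = 8;  E_4 = 4
V_5 = 1/2·E_4 + (1)²·V_4 = 10;  E_5 = 4
V_6 = 1/2·E_5 + (1)²·V_5 = 12;  E_6 = 4
V_7 = 1/2·E_6 + (1)²·V_6 = 14;  E_7 = 4
V_8 = 1/2·E_7 + (1)²·V_7 = 16;  E_8 = 4

16


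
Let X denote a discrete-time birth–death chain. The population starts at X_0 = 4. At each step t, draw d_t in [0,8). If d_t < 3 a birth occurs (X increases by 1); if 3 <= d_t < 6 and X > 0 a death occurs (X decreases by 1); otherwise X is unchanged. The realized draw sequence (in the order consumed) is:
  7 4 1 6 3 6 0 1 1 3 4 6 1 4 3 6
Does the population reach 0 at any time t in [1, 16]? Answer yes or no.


no

t=0: X=4, d=7 → hold, X_1=4
t=1: X=4, d=4 → death, X_2=3
t=2: X=3, d=1 → birth, X_3=4
t=3: X=4, d=6 → hold, X_4=4
t=4: X=4, d=3 → death, X_5=3
t=5: X=3, d=6 → hold, X_6=3
t=6: X=3, d=0 → birth, X_7=4
t=7: X=4, d=1 → birth, X_8=5
t=8: X=5, d=1 → birth, X_9=6
t=9: X=6, d=3 → death, X_10=5
t=10: X=5, d=4 → death, X_11=4
t=11: X=4, d=6 → hold, X_12=4
t=12: X=4, d=1 → birth, X_13=5
t=13: X=5, d=4 → death, X_14=4
t=14: X=4, d=3 → death, X_15=3
t=15: X=3, d=6 → hold, X_16=3


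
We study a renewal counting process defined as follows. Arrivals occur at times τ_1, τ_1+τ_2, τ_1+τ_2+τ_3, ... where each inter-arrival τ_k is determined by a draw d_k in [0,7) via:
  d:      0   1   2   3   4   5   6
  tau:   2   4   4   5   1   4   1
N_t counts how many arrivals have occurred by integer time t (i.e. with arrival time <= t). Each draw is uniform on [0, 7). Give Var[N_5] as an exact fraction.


Inter-arrival values over d=0..6: [2, 4, 4, 5, 1, 4, 1]
Each d has probability 1/7, so the pmf of τ is: f(1) = 2/7, f(2) = 1/7, f(4) = 3/7, f(5) = 1/7
Let p_n(j) = P(N_n = j), with p_0 = [1]. Condition on τ_1: p_n(0) = P(τ > n), and for j >= 1, p_n(j) = Σ_{k<=n} f(k)·p_{n−k}(j−1)
p_1 = [5/7, 2/7]  (j = 0..1)
p_2 = [4/7, 17/49, 4/49]  (j = 0..2)
p_3 = [4/7, 13/49, 48/343, 8/343]  (j = 0..3)
p_4 = [1/7, 33/49, 43/343, 124/2401, 16/2401]  (j = 0..4)
p_5 = [0, 4/7, 121/343, 134/2401, 304/16807, 32/16807]  (j = 0..5)
E[N_5] = Σ j·p_5(j) = 25652/16807;  E[N_5²] = Σ j²·p_5(j) = 47426/16807
Var[N_5] = 47426/16807 − (25652/16807)² = 139063678/282475249

139063678/282475249


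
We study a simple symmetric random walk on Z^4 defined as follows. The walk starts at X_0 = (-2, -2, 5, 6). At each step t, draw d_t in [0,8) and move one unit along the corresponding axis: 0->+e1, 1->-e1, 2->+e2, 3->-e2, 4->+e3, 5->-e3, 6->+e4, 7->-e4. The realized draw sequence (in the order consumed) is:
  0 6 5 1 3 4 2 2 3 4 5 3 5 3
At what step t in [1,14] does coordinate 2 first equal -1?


t=0: X=(-2, -2, 5, 6), d=0 → +e1, X_1=(-1, -2, 5, 6)
t=1: X=(-1, -2, 5, 6), d=6 → +e4, X_2=(-1, -2, 5, 7)
t=2: X=(-1, -2, 5, 7), d=5 → -e3, X_3=(-1, -2, 4, 7)
t=3: X=(-1, -2, 4, 7), d=1 → -e1, X_4=(-2, -2, 4, 7)
t=4: X=(-2, -2, 4, 7), d=3 → -e2, X_5=(-2, -3, 4, 7)
t=5: X=(-2, -3, 4, 7), d=4 → +e3, X_6=(-2, -3, 5, 7)
t=6: X=(-2, -3, 5, 7), d=2 → +e2, X_7=(-2, -2, 5, 7)
t=7: X=(-2, -2, 5, 7), d=2 → +e2, X_8=(-2, -1, 5, 7)
t=8: X=(-2, -1, 5, 7), d=3 → -e2, X_9=(-2, -2, 5, 7)
t=9: X=(-2, -2, 5, 7), d=4 → +e3, X_10=(-2, -2, 6, 7)
t=10: X=(-2, -2, 6, 7), d=5 → -e3, X_11=(-2, -2, 5, 7)
t=11: X=(-2, -2, 5, 7), d=3 → -e2, X_12=(-2, -3, 5, 7)
t=12: X=(-2, -3, 5, 7), d=5 → -e3, X_13=(-2, -3, 4, 7)
t=13: X=(-2, -3, 4, 7), d=3 → -e2, X_14=(-2, -4, 4, 7)

8


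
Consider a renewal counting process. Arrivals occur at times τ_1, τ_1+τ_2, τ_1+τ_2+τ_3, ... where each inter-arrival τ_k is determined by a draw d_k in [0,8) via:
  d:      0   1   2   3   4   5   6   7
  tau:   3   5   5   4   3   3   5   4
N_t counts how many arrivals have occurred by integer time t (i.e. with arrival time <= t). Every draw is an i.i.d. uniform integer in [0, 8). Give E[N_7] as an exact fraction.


85/64

Inter-arrival values over d=0..7: [3, 5, 5, 4, 3, 3, 5, 4]
Each d has probability 1/8, so the pmf of τ is: f(3) = 3/8, f(4) = 1/4, f(5) = 3/8
Renewal equation for m(n) = E[N_n]: condition on τ_1 = k (if k <= n, one arrival plus a fresh copy on the remaining n−k steps): m(n) = F(n) + Σ_{k<=n} f(k)·m(n−k), where F(n) = P(τ <= n) and m(0) = 0
m(1) = F(1) = 0
m(2) = F(2) = 0
m(3) = F(3) = 3/8
m(4) = F(4) = 5/8
m(5) = F(5) = 1
m(6) = F(6) + f(3)·m(3) = 1 + 3/8·3/8 = 73/64
m(7) = F(7) + f(3)·m(4) + f(4)·m(3) = 1 + 3/8·5/8 + 1/4·3/8 = 85/64
E[N_7] = m(7) = 85/64


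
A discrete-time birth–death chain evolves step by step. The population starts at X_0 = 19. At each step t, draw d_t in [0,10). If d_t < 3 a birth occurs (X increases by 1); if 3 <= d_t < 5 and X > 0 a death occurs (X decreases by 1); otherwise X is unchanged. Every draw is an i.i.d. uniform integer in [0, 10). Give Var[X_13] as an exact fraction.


637/100

X can drop by at most 1 per step and X_0 = 19 > T = 13, so X_t >= 19 − t >= 6 > 0 for every t <= 13: the floor at 0 (the 'and X > 0' condition) never binds. Hence X_13 = X_0 + Σ_{t<13} Y_t with i.i.d. increments Y_t = y(d_t) ∈ {+1, −1, 0}.
Outcome values over d=0..9: [1, 1, 1, -1, -1, 0, 0, 0, 0, 0]
Σy = 1, Σy² = 5, M = 10
μ = 1/10 = 1/10,  σ² = 5/10 − (1/10)² = 49/100
Independent increments: Var[X_13] = 13·σ² = 13·(49/100) = 637/100


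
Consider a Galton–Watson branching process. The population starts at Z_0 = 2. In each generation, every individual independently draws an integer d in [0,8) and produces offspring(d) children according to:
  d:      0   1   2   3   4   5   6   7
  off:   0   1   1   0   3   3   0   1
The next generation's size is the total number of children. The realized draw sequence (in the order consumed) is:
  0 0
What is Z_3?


0

gen 0: Z_0=2, draws=[0, 0], offspring=[0, 0], Z_1=0
gen 1: Z_1=0, draws=[], offspring=[], Z_2=0
gen 2: Z_2=0, draws=[], offspring=[], Z_3=0


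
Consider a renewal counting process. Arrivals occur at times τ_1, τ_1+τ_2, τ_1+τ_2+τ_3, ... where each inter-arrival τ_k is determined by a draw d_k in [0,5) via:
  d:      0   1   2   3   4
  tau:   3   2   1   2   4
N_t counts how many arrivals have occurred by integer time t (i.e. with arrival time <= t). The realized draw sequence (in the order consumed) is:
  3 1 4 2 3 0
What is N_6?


2

draw d_1=3: τ_1=2, arrival time A_1=2
draw d_2=1: τ_2=2, arrival time A_2=4
draw d_3=4: τ_3=4, arrival time A_3=8
draw d_4=2: τ_4=1, arrival time A_4=9
draw d_5=3: τ_5=2, arrival time A_5=11
draw d_6=0: τ_6=3, arrival time A_6=14
N_t over t=0..6: 0:0 1:0 2:1 3:1 4:2 5:2 6:2


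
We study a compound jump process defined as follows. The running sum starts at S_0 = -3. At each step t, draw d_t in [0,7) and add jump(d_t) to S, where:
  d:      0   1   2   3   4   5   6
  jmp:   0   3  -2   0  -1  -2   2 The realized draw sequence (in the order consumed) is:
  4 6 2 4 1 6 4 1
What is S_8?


2

t=0: S=-3, d=4, jump=-1, S_1=-4
t=1: S=-4, d=6, jump=2, S_2=-2
t=2: S=-2, d=2, jump=-2, S_3=-4
t=3: S=-4, d=4, jump=-1, S_4=-5
t=4: S=-5, d=1, jump=3, S_5=-2
t=5: S=-2, d=6, jump=2, S_6=0
t=6: S=0, d=4, jump=-1, S_7=-1
t=7: S=-1, d=1, jump=3, S_8=2


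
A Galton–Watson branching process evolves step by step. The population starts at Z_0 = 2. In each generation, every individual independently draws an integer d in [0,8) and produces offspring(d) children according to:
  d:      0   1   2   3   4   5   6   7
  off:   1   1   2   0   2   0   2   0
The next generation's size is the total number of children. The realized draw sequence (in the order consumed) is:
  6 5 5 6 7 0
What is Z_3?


gen 0: Z_0=2, draws=[6, 5], offspring=[2, 0], Z_1=2
gen 1: Z_1=2, draws=[5, 6], offspring=[0, 2], Z_2=2
gen 2: Z_2=2, draws=[7, 0], offspring=[0, 1], Z_3=1

1


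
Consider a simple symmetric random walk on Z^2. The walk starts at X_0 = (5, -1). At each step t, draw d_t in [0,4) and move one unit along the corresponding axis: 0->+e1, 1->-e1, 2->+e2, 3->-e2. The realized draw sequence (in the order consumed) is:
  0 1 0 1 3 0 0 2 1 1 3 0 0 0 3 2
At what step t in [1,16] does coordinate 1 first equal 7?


7

t=0: X=(5, -1), d=0 → +e1, X_1=(6, -1)
t=1: X=(6, -1), d=1 → -e1, X_2=(5, -1)
t=2: X=(5, -1), d=0 → +e1, X_3=(6, -1)
t=3: X=(6, -1), d=1 → -e1, X_4=(5, -1)
t=4: X=(5, -1), d=3 → -e2, X_5=(5, -2)
t=5: X=(5, -2), d=0 → +e1, X_6=(6, -2)
t=6: X=(6, -2), d=0 → +e1, X_7=(7, -2)
t=7: X=(7, -2), d=2 → +e2, X_8=(7, -1)
t=8: X=(7, -1), d=1 → -e1, X_9=(6, -1)
t=9: X=(6, -1), d=1 → -e1, X_10=(5, -1)
t=10: X=(5, -1), d=3 → -e2, X_11=(5, -2)
t=11: X=(5, -2), d=0 → +e1, X_12=(6, -2)
t=12: X=(6, -2), d=0 → +e1, X_13=(7, -2)
t=13: X=(7, -2), d=0 → +e1, X_14=(8, -2)
t=14: X=(8, -2), d=3 → -e2, X_15=(8, -3)
t=15: X=(8, -3), d=2 → +e2, X_16=(8, -2)


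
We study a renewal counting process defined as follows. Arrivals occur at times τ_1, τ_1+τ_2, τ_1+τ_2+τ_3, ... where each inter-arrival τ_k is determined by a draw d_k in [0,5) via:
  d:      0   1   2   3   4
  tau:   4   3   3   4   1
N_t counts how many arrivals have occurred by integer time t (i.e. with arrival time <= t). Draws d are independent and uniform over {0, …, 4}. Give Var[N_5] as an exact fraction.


3550614/9765625

Inter-arrival values over d=0..4: [4, 3, 3, 4, 1]
Each d has probability 1/5, so the pmf of τ is: f(1) = 1/5, f(3) = 2/5, f(4) = 2/5
Let p_n(j) = P(N_n = j), with p_0 = [1]. Condition on τ_1: p_n(0) = P(τ > n), and for j >= 1, p_n(j) = Σ_{k<=n} f(k)·p_{n−k}(j−1)
p_1 = [4/5, 1/5]  (j = 0..1)
p_2 = [4/5, 4/25, 1/25]  (j = 0..2)
p_3 = [2/5, 14/25, 4/125, 1/125]  (j = 0..3)
p_4 = [0, 4/5, 24/125, 4/625, 1/625]  (j = 0..4)
p_5 = [0, 16/25, 38/125, 34/625, 4/3125, 1/3125]  (j = 0..5)
E[N_5] = Σ j·p_5(j) = 4431/3125;  E[N_5²] = Σ j²·p_5(j) = 7419/3125
Var[N_5] = 7419/3125 − (4431/3125)² = 3550614/9765625
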